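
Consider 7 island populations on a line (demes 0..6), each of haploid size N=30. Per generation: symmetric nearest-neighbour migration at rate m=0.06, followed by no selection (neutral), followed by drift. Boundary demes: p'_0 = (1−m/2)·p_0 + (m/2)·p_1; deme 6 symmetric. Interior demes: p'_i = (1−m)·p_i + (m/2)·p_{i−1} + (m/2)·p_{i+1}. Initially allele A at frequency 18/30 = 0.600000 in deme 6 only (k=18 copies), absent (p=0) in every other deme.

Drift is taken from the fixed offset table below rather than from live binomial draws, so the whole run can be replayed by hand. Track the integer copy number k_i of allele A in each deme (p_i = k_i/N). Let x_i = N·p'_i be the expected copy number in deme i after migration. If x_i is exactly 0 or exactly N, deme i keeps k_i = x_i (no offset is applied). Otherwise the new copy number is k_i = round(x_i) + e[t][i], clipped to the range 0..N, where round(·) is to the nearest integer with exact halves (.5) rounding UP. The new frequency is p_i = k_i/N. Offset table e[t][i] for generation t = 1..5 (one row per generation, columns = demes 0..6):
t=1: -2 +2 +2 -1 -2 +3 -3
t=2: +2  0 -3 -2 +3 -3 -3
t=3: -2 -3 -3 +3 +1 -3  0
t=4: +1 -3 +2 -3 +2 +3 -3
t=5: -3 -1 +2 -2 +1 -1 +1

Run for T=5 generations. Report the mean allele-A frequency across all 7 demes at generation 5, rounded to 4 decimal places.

t=0: k=[0 0 0 0 0 0 18]
t=1: x=[0.0000 0.0000 0.0000 0.0000 0.0000 0.5400 17.4600] k=[0 0 0 0 0 4 14]
t=2: x=[0.0000 0.0000 0.0000 0.0000 0.1200 4.1800 13.7000] k=[0 0 0 0 3 1 11]
t=3: x=[0.0000 0.0000 0.0000 0.0900 2.8500 1.3600 10.7000] k=[0 0 0 3 4 0 11]
t=4: x=[0.0000 0.0000 0.0900 2.9400 3.8500 0.4500 10.6700] k=[0 0 2 0 6 3 8]
t=5: x=[0.0000 0.0600 1.8800 0.2400 5.7300 3.2400 7.8500] k=[0 0 4 0 7 2 9]

0.1048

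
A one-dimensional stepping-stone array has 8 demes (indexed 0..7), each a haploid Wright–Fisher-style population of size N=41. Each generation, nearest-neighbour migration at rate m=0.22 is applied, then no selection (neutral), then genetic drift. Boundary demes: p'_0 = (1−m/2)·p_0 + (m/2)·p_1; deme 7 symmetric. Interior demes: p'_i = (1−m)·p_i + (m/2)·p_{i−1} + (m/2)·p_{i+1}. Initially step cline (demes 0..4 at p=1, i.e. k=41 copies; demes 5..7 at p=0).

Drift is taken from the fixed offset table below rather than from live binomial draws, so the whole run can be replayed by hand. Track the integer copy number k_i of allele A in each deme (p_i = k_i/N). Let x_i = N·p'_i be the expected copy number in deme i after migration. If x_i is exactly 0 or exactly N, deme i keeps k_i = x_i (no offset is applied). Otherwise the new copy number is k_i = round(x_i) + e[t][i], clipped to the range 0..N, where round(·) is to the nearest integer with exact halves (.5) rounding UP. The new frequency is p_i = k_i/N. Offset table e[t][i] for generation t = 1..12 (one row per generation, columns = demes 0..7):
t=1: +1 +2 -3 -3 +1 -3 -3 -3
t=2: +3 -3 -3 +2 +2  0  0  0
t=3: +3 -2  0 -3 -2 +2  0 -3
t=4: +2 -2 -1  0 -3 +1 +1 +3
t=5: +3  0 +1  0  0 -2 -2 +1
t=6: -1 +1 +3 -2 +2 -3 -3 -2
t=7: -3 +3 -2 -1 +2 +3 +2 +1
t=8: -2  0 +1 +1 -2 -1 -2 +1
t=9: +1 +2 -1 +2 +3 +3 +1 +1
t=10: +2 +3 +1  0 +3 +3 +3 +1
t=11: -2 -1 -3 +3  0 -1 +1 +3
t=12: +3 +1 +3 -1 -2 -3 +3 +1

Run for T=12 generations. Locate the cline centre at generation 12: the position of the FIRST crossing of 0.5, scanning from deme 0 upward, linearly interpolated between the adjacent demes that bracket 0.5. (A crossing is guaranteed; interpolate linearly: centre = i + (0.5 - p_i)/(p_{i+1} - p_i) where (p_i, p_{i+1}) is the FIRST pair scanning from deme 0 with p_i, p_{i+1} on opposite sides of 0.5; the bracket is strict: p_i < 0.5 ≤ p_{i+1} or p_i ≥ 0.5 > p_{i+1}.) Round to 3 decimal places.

4.542

t=0: k=[41 41 41 41 41 0 0 0]
t=1: x=[41.0000 41.0000 41.0000 41.0000 36.4900 4.5100 0.0000 0.0000] k=[41 41 41 41 37 2 0 0]
t=2: x=[41.0000 41.0000 41.0000 40.5600 33.5900 5.6300 0.2200 0.0000] k=[41 41 41 41 36 6 0 0]
t=3: x=[41.0000 41.0000 41.0000 40.4500 33.2500 8.6400 0.6600 0.0000] k=[41 41 41 37 31 11 1 0]
t=4: x=[41.0000 41.0000 40.5600 36.7800 29.4600 12.1000 1.9900 0.1100] k=[41 41 40 37 26 13 3 3]
t=5: x=[41.0000 40.8900 39.7800 36.1200 25.7800 13.3300 4.1000 3.0000] k=[41 41 41 36 26 11 2 4]
t=6: x=[41.0000 41.0000 40.4500 35.4500 25.4500 11.6600 3.2100 3.7800] k=[41 41 41 33 27 9 0 2]
t=7: x=[41.0000 41.0000 40.1200 33.2200 25.6800 9.9900 1.2100 1.7800] k=[41 41 38 32 28 13 3 3]
t=8: x=[41.0000 40.6700 37.6700 32.2200 26.7900 13.5500 4.1000 3.0000] k=[41 41 39 33 25 13 2 4]
t=9: x=[41.0000 40.7800 38.5600 32.7800 24.5600 13.1100 3.4300 3.7800] k=[41 41 38 35 28 16 4 5]
t=10: x=[41.0000 40.6700 38.0000 34.5600 27.4500 16.0000 5.4300 4.8900] k=[41 41 39 35 30 19 8 6]
t=11: x=[41.0000 40.7800 38.7800 34.8900 29.3400 19.0000 8.9900 6.2200] k=[41 40 36 38 29 18 10 9]
t=12: x=[40.8900 39.6700 36.6600 36.7900 28.7800 18.3300 10.7700 9.1100] k=[41 41 40 36 27 15 14 10]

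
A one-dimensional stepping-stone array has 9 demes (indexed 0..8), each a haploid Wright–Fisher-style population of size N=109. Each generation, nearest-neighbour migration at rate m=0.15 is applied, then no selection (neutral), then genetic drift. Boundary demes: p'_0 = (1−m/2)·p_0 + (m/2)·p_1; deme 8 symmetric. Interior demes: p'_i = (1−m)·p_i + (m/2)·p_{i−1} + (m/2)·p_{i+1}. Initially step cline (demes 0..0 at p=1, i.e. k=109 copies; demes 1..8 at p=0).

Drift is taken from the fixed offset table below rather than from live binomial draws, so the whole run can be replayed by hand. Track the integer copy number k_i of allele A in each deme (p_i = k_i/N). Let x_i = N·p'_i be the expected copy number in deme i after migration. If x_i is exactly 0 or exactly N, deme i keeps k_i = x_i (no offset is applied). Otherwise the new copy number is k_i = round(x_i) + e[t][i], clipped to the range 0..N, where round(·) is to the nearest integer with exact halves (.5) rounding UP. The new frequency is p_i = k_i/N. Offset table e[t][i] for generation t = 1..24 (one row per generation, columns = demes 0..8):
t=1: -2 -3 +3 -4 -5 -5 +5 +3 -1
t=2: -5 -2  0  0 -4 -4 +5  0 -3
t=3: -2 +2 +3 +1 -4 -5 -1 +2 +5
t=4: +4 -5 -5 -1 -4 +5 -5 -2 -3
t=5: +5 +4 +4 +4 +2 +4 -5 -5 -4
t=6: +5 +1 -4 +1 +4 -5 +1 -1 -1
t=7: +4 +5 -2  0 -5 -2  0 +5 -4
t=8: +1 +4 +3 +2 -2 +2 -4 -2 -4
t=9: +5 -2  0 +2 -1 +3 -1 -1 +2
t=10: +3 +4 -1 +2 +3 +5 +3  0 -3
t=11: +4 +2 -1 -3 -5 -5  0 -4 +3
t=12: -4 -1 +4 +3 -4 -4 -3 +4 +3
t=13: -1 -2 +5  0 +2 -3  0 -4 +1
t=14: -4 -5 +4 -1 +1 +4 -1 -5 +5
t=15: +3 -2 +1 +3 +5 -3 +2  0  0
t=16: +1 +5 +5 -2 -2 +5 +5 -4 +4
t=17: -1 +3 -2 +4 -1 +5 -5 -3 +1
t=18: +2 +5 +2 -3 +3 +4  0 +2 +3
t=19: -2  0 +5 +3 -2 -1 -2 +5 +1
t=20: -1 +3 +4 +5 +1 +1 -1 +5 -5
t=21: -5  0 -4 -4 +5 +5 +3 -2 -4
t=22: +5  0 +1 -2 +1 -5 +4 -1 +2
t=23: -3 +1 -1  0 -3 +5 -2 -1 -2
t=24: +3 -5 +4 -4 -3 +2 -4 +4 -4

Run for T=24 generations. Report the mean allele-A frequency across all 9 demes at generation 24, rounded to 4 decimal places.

0.2039

t=0: k=[109 0 0 0 0 0 0 0 0]
t=1: x=[100.8250 8.1750 0.0000 0.0000 0.0000 0.0000 0.0000 0.0000 0.0000] k=[99 5 0 0 0 0 0 0 0]
t=2: x=[91.9500 11.6750 0.3750 0.0000 0.0000 0.0000 0.0000 0.0000 0.0000] k=[87 10 0 0 0 0 0 0 0]
t=3: x=[81.2250 15.0250 0.7500 0.0000 0.0000 0.0000 0.0000 0.0000 0.0000] k=[79 17 4 0 0 0 0 0 0]
t=4: x=[74.3500 20.6750 4.6750 0.3000 0.0000 0.0000 0.0000 0.0000 0.0000] k=[78 16 0 0 0 0 0 0 0]
t=5: x=[73.3500 19.4500 1.2000 0.0000 0.0000 0.0000 0.0000 0.0000 0.0000] k=[78 23 5 0 0 0 0 0 0]
t=6: x=[73.8750 25.7750 5.9750 0.3750 0.0000 0.0000 0.0000 0.0000 0.0000] k=[79 27 2 1 0 0 0 0 0]
t=7: x=[75.1000 29.0250 3.8000 1.0000 0.0750 0.0000 0.0000 0.0000 0.0000] k=[79 34 2 1 0 0 0 0 0]
t=8: x=[75.6250 34.9750 4.3250 1.0000 0.0750 0.0000 0.0000 0.0000 0.0000] k=[77 39 7 3 0 0 0 0 0]
t=9: x=[74.1500 39.4500 9.1000 3.0750 0.2250 0.0000 0.0000 0.0000 0.0000] k=[79 37 9 5 0 0 0 0 0]
t=10: x=[75.8500 38.0500 10.8000 4.9250 0.3750 0.0000 0.0000 0.0000 0.0000] k=[79 42 10 7 3 0 0 0 0]
t=11: x=[76.2250 42.3750 12.1750 6.9250 3.0750 0.2250 0.0000 0.0000 0.0000] k=[80 44 11 4 0 0 0 0 0]
t=12: x=[77.3000 44.2250 12.9500 4.2250 0.3000 0.0000 0.0000 0.0000 0.0000] k=[73 43 17 7 0 0 0 0 0]
t=13: x=[70.7500 43.3000 18.2000 7.2250 0.5250 0.0000 0.0000 0.0000 0.0000] k=[70 41 23 7 3 0 0 0 0]
t=14: x=[67.8250 41.8250 23.1500 7.9000 3.0750 0.2250 0.0000 0.0000 0.0000] k=[64 37 27 7 4 4 0 0 0]
t=15: x=[61.9750 38.2750 26.2500 8.2750 4.2250 3.7000 0.3000 0.0000 0.0000] k=[65 36 27 11 9 1 2 0 0]
t=16: x=[62.8250 37.5000 26.4750 12.0500 8.5500 1.6750 1.7750 0.1500 0.0000] k=[64 43 31 10 7 7 7 0 0]
t=17: x=[62.4250 43.6750 30.3250 11.3500 7.2250 7.0000 6.4750 0.5250 0.0000] k=[61 47 28 15 6 12 1 0 0]
t=18: x=[59.9500 46.6250 28.4500 15.3000 7.1250 10.7250 1.7500 0.0750 0.0000] k=[62 52 30 12 10 15 2 2 0]
t=19: x=[61.2500 51.1000 30.3000 13.2000 10.5250 13.6500 2.9750 1.8500 0.1500] k=[59 51 35 16 9 13 1 7 1]
t=20: x=[58.4000 50.4000 34.7750 16.9000 9.8250 11.8000 2.3500 6.1000 1.4500] k=[57 53 39 22 11 13 1 11 0]
t=21: x=[56.7000 52.2500 38.7750 22.4500 11.9750 11.9500 2.6500 9.4250 0.8250] k=[52 52 35 18 17 17 6 7 0]
t=22: x=[52.0000 50.7250 35.0000 19.2000 17.0750 16.1750 6.9000 6.4000 0.5250] k=[57 51 36 17 18 11 11 5 3]
t=23: x=[56.5500 50.3250 35.7000 18.5000 17.4000 11.5250 10.5500 5.3000 3.1500] k=[54 51 35 19 14 17 9 4 1]
t=24: x=[53.7750 50.0250 35.0000 19.8250 14.6000 16.1750 9.2250 4.1500 1.2250] k=[57 45 39 16 12 18 5 8 0]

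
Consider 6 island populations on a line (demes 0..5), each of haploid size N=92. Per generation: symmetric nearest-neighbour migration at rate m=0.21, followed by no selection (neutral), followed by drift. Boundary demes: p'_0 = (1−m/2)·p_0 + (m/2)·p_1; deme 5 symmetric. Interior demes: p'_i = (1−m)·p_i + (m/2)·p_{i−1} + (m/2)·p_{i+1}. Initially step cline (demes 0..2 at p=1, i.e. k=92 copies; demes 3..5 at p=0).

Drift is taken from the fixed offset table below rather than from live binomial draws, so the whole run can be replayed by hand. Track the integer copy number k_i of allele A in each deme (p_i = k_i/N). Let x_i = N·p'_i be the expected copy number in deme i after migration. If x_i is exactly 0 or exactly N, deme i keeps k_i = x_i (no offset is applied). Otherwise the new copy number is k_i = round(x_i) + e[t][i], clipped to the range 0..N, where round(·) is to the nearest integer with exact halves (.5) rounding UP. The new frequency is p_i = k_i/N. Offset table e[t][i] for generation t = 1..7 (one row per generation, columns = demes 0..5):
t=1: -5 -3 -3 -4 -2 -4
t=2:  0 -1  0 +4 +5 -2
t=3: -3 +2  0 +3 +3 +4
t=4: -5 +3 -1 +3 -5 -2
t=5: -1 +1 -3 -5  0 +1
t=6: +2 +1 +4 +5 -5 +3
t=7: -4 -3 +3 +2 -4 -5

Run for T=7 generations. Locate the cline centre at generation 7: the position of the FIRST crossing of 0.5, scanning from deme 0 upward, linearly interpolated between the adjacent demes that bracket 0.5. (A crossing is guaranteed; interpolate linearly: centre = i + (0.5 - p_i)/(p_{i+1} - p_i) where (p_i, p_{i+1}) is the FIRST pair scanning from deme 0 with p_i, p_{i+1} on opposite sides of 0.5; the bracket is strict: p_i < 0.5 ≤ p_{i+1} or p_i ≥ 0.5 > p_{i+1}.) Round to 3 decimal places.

t=0: k=[92 92 92 0 0 0]
t=1: x=[92.0000 92.0000 82.3400 9.6600 0.0000 0.0000] k=[92 92 79 6 0 0]
t=2: x=[92.0000 90.6350 72.7000 13.0350 0.6300 0.0000] k=[92 90 73 17 6 0]
t=3: x=[91.7900 88.4250 68.9050 21.7250 6.5250 0.6300] k=[89 90 69 25 10 5]
t=4: x=[89.1050 87.6900 66.5850 28.0450 11.0500 5.5250] k=[84 91 66 31 6 4]
t=5: x=[84.7350 87.6400 64.9500 32.0500 8.4150 4.2100] k=[84 89 62 27 8 5]
t=6: x=[84.5250 85.6400 61.1600 28.6800 9.6800 5.3150] k=[87 87 65 34 5 8]
t=7: x=[87.0000 84.6900 64.0550 34.2100 8.3600 7.6850] k=[83 82 67 36 4 3]

2.677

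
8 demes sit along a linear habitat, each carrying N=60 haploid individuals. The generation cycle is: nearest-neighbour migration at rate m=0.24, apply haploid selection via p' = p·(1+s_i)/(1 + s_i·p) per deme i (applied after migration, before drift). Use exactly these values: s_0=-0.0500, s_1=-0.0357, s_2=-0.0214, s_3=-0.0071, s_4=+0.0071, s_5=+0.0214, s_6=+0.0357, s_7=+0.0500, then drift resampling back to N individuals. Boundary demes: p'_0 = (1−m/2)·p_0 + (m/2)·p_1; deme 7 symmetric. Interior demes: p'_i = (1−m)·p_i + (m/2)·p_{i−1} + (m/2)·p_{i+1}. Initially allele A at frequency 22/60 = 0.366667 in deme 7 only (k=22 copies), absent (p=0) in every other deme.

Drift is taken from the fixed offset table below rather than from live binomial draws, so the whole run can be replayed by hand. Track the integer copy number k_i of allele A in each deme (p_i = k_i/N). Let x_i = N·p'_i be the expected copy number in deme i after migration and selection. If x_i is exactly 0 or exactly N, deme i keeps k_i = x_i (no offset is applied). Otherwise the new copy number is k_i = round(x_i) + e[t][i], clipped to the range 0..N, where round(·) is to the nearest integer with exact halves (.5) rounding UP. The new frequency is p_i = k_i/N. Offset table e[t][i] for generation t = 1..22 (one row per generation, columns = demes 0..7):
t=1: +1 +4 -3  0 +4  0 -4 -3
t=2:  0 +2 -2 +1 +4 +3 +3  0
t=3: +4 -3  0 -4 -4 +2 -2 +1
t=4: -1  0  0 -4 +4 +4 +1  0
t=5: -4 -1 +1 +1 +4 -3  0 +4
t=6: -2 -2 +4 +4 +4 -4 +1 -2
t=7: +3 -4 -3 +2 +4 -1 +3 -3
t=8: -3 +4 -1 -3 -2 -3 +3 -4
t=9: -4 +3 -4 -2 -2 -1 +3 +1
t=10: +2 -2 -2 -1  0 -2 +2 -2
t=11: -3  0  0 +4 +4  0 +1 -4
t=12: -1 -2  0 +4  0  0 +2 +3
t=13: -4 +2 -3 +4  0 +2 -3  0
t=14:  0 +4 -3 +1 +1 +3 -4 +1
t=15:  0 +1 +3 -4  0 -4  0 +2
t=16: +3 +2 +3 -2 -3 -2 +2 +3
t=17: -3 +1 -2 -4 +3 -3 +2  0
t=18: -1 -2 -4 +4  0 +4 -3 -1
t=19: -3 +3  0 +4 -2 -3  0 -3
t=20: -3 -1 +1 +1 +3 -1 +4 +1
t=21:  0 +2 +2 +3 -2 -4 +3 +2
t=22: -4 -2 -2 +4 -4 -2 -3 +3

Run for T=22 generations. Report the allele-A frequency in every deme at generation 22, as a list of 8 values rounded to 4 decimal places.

[0.0000, 0.0333, 0.0833, 0.2333, 0.0500, 0.0667, 0.2167, 0.3500]

t=0: k=[0 0 0 0 0 0 0 22]
t=1: x=[0.0000 0.0000 0.0000 0.0000 0.0000 0.0000 2.7300 20.0052] k=[0 0 0 0 0 0 0 17]
t=2: x=[0.0000 0.0000 0.0000 0.0000 0.0000 0.0000 2.1103 15.5146] k=[0 0 0 0 0 0 5 16]
t=3: x=[0.0000 0.0000 0.0000 0.0000 0.0000 0.6127 5.9041 15.2277] k=[0 0 0 0 0 3 4 16]
t=4: x=[0.0000 0.0000 0.0000 0.0000 0.3625 2.8163 5.4925 15.1047] k=[0 0 0 0 4 7 6 15]
t=5: x=[0.0000 0.0000 0.0000 0.4766 3.9058 6.6441 7.4252 14.4484] k=[0 0 0 1 8 4 7 18]
t=6: x=[0.0000 0.0000 0.1174 1.7081 6.7221 4.9351 8.2053 17.2739] k=[0 0 4 6 11 1 9 15]
t=7: x=[0.0000 0.4630 3.6845 6.3196 9.2552 3.2240 9.0257 14.8177] k=[0 0 1 8 13 2 12 12]
t=8: x=[0.0000 0.1157 1.6842 7.7120 11.1441 4.6093 11.1141 12.4752] k=[0 4 1 5 9 2 14 8]
t=9: x=[0.4562 3.0529 1.8018 4.9674 7.7275 4.3649 12.1769 9.0899] k=[0 6 0 3 6 3 15 10]
t=10: x=[0.6844 4.4092 1.0573 2.9798 5.3142 4.8943 13.3200 11.0325] k=[3 2 0 2 5 3 15 9]
t=11: x=[2.7426 1.8149 0.4698 2.1055 4.4289 4.7722 13.1976 10.1240] k=[0 2 0 6 8 5 14 6]
t=12: x=[0.2280 1.4671 0.9398 5.4844 7.4460 6.5627 12.2994 7.2659] k=[0 0 1 9 7 7 14 10]
t=13: x=[0.0000 0.1157 1.8018 7.7518 7.2852 7.9854 13.0343 10.9087] k=[0 2 0 12 7 10 10 11]
t=14: x=[0.2280 1.4671 1.6450 9.9010 8.0090 9.8126 10.4185 11.3214] k=[0 5 0 11 9 13 6 12]
t=15: x=[0.5703 3.6726 1.8802 9.3835 9.7778 11.8805 7.7948 11.7337] k=[1 5 5 5 10 8 8 14]
t=16: x=[1.4077 4.3704 4.9017 5.5639 9.2150 8.3917 8.9847 13.7914] k=[4 6 8 4 6 6 11 17]
t=17: x=[4.0423 5.8065 7.1428 4.6891 5.7969 6.7254 11.4413 16.8652] k=[1 7 5 1 9 4 13 17]
t=18: x=[1.6363 5.8454 4.6661 2.4234 7.4862 5.7898 12.7486 17.1104] k=[1 4 1 6 7 10 10 16]
t=19: x=[1.2935 3.1691 1.9194 5.4844 7.2852 9.8126 11.0323 15.8423] k=[0 6 2 9 5 7 11 13]
t=20: x=[0.6844 4.6419 3.2528 7.6324 5.7567 7.3759 11.0732 13.2570] k=[0 4 4 9 9 6 15 14]
t=21: x=[0.4562 3.4015 4.5090 8.3487 8.6925 7.5791 14.1763 14.6536] k=[0 5 7 11 7 4 17 17]
t=22: x=[0.5703 4.4867 7.1034 9.9806 7.1645 6.0339 15.8456 17.6007] k=[0 2 5 14 3 4 13 21]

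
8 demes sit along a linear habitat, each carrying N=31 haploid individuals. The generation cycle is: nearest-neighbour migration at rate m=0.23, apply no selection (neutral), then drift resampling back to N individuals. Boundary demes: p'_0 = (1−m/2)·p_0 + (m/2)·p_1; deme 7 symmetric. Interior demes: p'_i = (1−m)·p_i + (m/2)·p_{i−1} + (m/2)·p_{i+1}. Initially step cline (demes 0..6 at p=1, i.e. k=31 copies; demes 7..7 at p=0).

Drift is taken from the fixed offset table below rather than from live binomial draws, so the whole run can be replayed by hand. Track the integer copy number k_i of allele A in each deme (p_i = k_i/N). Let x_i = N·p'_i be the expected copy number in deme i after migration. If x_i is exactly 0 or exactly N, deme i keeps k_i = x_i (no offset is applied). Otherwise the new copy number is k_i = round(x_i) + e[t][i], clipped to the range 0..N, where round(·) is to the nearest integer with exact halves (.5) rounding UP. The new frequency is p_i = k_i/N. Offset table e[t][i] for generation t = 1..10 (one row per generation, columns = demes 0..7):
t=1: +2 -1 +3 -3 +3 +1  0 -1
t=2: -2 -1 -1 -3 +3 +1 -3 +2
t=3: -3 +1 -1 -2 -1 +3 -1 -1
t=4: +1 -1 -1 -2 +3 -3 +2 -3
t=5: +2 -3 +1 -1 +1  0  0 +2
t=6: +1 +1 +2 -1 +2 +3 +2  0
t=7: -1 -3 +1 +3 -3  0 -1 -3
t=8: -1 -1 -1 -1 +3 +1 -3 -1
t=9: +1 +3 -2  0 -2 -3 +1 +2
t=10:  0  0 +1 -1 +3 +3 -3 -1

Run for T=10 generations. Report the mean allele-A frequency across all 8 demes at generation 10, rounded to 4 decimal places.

t=0: k=[31 31 31 31 31 31 31 0]
t=1: x=[31.0000 31.0000 31.0000 31.0000 31.0000 31.0000 27.4350 3.5650] k=[31 31 31 31 31 31 27 3]
t=2: x=[31.0000 31.0000 31.0000 31.0000 31.0000 30.5400 24.7000 5.7600] k=[31 31 31 31 31 31 22 8]
t=3: x=[31.0000 31.0000 31.0000 31.0000 31.0000 29.9650 21.4250 9.6100] k=[31 31 31 31 31 31 20 9]
t=4: x=[31.0000 31.0000 31.0000 31.0000 31.0000 29.7350 20.0000 10.2650] k=[31 31 31 31 31 27 22 7]
t=5: x=[31.0000 31.0000 31.0000 31.0000 30.5400 26.8850 20.8500 8.7250] k=[31 31 31 31 31 27 21 11]
t=6: x=[31.0000 31.0000 31.0000 31.0000 30.5400 26.7700 20.5400 12.1500] k=[31 31 31 31 31 30 23 12]
t=7: x=[31.0000 31.0000 31.0000 31.0000 30.8850 29.3100 22.5400 13.2650] k=[31 31 31 31 28 29 22 10]
t=8: x=[31.0000 31.0000 31.0000 30.6550 28.4600 28.0800 21.4250 11.3800] k=[31 31 31 30 31 29 18 10]
t=9: x=[31.0000 31.0000 30.8850 30.2300 30.6550 27.9650 18.3450 10.9200] k=[31 31 29 30 29 25 19 13]
t=10: x=[31.0000 30.7700 29.3450 29.7700 28.6550 24.7700 19.0000 13.6900] k=[31 31 30 29 31 28 16 13]

0.8427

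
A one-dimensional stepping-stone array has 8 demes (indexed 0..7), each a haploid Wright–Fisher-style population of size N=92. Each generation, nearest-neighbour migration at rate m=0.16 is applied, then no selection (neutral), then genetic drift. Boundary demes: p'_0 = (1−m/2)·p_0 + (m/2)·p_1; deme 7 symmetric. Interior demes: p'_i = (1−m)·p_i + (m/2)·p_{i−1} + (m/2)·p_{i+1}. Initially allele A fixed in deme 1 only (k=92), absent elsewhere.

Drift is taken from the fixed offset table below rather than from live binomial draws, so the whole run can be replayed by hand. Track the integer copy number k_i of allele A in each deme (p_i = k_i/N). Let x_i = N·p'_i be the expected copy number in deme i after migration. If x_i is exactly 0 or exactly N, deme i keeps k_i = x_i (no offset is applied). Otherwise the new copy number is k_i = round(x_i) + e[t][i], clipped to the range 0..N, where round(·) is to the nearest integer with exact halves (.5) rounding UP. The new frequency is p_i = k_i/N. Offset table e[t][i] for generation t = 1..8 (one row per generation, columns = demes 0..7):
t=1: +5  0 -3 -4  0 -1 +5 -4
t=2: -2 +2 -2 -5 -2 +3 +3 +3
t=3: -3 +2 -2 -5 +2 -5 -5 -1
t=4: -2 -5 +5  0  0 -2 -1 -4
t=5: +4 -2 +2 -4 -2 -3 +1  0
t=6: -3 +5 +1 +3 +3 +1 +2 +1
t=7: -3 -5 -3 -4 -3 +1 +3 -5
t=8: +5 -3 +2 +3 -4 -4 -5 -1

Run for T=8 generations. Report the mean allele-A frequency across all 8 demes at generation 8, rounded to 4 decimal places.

t=0: k=[0 92 0 0 0 0 0 0]
t=1: x=[7.3600 77.2800 7.3600 0.0000 0.0000 0.0000 0.0000 0.0000] k=[12 77 4 0 0 0 0 0]
t=2: x=[17.2000 65.9600 9.5200 0.3200 0.0000 0.0000 0.0000 0.0000] k=[15 68 8 0 0 0 0 0]
t=3: x=[19.2400 58.9600 12.1600 0.6400 0.0000 0.0000 0.0000 0.0000] k=[16 61 10 0 0 0 0 0]
t=4: x=[19.6000 53.3200 13.2800 0.8000 0.0000 0.0000 0.0000 0.0000] k=[18 48 18 1 0 0 0 0]
t=5: x=[20.4000 43.2000 19.0400 2.2800 0.0800 0.0000 0.0000 0.0000] k=[24 41 21 0 0 0 0 0]
t=6: x=[25.3600 38.0400 20.9200 1.6800 0.0000 0.0000 0.0000 0.0000] k=[22 43 22 5 0 0 0 0]
t=7: x=[23.6800 39.6400 22.3200 5.9600 0.4000 0.0000 0.0000 0.0000] k=[21 35 19 2 0 0 0 0]
t=8: x=[22.1200 32.6000 18.9200 3.2000 0.1600 0.0000 0.0000 0.0000] k=[27 30 21 6 0 0 0 0]

0.1141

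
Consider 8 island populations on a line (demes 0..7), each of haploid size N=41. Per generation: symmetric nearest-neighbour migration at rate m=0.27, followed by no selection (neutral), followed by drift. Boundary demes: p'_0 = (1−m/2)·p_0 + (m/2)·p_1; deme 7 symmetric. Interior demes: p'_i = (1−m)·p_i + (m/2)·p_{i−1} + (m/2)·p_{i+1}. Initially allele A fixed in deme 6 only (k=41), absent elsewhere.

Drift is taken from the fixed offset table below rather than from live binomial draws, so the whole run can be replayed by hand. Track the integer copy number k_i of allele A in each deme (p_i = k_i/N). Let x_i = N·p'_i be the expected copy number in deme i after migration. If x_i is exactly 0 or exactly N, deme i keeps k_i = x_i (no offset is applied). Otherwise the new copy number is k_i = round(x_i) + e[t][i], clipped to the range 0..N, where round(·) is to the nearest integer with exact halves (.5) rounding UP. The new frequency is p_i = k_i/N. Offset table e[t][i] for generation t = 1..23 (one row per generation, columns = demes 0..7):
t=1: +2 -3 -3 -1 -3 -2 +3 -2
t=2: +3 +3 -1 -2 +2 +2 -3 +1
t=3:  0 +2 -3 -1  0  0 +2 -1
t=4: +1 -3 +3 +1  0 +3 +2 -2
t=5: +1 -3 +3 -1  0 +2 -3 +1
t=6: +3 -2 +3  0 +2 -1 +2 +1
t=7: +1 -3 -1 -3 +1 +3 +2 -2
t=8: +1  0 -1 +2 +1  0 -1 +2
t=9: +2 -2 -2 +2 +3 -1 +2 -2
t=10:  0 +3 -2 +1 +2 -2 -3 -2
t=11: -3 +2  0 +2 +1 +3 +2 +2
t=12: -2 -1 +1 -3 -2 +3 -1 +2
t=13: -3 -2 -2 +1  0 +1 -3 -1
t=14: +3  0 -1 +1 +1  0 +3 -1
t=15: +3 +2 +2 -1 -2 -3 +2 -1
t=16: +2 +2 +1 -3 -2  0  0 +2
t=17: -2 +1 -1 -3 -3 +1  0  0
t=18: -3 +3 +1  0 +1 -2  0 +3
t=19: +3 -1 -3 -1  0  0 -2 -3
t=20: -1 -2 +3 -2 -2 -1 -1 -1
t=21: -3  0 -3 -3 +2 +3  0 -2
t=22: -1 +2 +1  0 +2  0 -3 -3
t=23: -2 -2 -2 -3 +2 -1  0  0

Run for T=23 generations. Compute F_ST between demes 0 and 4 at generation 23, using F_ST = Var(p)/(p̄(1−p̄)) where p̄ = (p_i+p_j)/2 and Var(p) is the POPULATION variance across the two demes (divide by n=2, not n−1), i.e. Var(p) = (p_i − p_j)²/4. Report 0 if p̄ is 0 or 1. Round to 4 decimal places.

0.1389

t=0: k=[0 0 0 0 0 0 41 0]
t=1: x=[0.0000 0.0000 0.0000 0.0000 0.0000 5.5350 29.9300 5.5350] k=[0 0 0 0 0 4 33 4]
t=2: x=[0.0000 0.0000 0.0000 0.0000 0.5400 7.3750 25.1700 7.9150] k=[0 0 0 0 3 9 22 9]
t=3: x=[0.0000 0.0000 0.0000 0.4050 3.4050 9.9450 18.4900 10.7550] k=[0 0 0 0 3 10 20 10]
t=4: x=[0.0000 0.0000 0.0000 0.4050 3.5400 10.4050 17.3000 11.3500] k=[0 0 0 1 4 13 19 9]
t=5: x=[0.0000 0.0000 0.1350 1.2700 4.8100 12.5950 16.8400 10.3500] k=[0 0 3 0 5 15 14 11]
t=6: x=[0.0000 0.4050 2.1900 1.0800 5.6750 13.5150 13.7300 11.4050] k=[0 0 5 1 8 13 16 12]
t=7: x=[0.0000 0.6750 3.7850 2.4850 7.7300 12.7300 15.0550 12.5400] k=[0 0 3 0 9 16 17 11]
t=8: x=[0.0000 0.4050 2.1900 1.6200 8.7300 15.1900 16.0550 11.8100] k=[0 0 1 4 10 15 15 14]
t=9: x=[0.0000 0.1350 1.2700 4.4050 9.8650 14.3250 14.8650 14.1350] k=[0 0 0 6 13 13 17 12]
t=10: x=[0.0000 0.0000 0.8100 6.1350 12.0550 13.5400 15.7850 12.6750] k=[0 0 0 7 14 12 13 11]
t=11: x=[0.0000 0.0000 0.9450 7.0000 12.7850 12.4050 12.5950 11.2700] k=[0 0 1 9 14 15 15 13]
t=12: x=[0.0000 0.1350 1.9450 8.5950 13.4600 14.8650 14.7300 13.2700] k=[0 0 3 6 11 18 14 15]
t=13: x=[0.0000 0.4050 3.0000 6.2700 11.2700 16.5150 14.6750 14.8650] k=[0 0 1 7 11 18 12 14]
t=14: x=[0.0000 0.1350 1.6750 6.7300 11.4050 16.2450 13.0800 13.7300] k=[0 0 1 8 12 16 16 13]
t=15: x=[0.0000 0.1350 1.8100 7.5950 12.0000 15.4600 15.5950 13.4050] k=[0 2 4 7 10 12 18 12]
t=16: x=[0.2700 2.0000 4.1350 7.0000 9.8650 12.5400 16.3800 12.8100] k=[2 4 5 4 8 13 16 15]
t=17: x=[2.2700 3.8650 4.7300 4.6750 8.1350 12.7300 15.4600 15.1350] k=[0 5 4 2 5 14 15 15]
t=18: x=[0.6750 4.1900 3.8650 2.6750 5.8100 12.9200 14.8650 15.0000] k=[0 7 5 3 7 11 15 18]
t=19: x=[0.9450 5.7850 5.0000 3.8100 7.0000 11.0000 14.8650 17.5950] k=[4 5 2 3 7 11 13 15]
t=20: x=[4.1350 4.4600 2.5400 3.4050 7.0000 10.7300 13.0000 14.7300] k=[3 2 6 1 5 10 12 14]
t=21: x=[2.8650 2.6750 4.7850 2.2150 5.1350 9.5950 12.0000 13.7300] k=[0 3 2 0 7 13 12 12]
t=22: x=[0.4050 2.4600 1.8650 1.2150 6.8650 12.0550 12.1350 12.0000] k=[0 4 3 1 9 12 9 9]
t=23: x=[0.5400 3.3250 2.8650 2.3500 8.3250 11.1900 9.4050 9.0000] k=[0 1 1 0 10 10 9 9]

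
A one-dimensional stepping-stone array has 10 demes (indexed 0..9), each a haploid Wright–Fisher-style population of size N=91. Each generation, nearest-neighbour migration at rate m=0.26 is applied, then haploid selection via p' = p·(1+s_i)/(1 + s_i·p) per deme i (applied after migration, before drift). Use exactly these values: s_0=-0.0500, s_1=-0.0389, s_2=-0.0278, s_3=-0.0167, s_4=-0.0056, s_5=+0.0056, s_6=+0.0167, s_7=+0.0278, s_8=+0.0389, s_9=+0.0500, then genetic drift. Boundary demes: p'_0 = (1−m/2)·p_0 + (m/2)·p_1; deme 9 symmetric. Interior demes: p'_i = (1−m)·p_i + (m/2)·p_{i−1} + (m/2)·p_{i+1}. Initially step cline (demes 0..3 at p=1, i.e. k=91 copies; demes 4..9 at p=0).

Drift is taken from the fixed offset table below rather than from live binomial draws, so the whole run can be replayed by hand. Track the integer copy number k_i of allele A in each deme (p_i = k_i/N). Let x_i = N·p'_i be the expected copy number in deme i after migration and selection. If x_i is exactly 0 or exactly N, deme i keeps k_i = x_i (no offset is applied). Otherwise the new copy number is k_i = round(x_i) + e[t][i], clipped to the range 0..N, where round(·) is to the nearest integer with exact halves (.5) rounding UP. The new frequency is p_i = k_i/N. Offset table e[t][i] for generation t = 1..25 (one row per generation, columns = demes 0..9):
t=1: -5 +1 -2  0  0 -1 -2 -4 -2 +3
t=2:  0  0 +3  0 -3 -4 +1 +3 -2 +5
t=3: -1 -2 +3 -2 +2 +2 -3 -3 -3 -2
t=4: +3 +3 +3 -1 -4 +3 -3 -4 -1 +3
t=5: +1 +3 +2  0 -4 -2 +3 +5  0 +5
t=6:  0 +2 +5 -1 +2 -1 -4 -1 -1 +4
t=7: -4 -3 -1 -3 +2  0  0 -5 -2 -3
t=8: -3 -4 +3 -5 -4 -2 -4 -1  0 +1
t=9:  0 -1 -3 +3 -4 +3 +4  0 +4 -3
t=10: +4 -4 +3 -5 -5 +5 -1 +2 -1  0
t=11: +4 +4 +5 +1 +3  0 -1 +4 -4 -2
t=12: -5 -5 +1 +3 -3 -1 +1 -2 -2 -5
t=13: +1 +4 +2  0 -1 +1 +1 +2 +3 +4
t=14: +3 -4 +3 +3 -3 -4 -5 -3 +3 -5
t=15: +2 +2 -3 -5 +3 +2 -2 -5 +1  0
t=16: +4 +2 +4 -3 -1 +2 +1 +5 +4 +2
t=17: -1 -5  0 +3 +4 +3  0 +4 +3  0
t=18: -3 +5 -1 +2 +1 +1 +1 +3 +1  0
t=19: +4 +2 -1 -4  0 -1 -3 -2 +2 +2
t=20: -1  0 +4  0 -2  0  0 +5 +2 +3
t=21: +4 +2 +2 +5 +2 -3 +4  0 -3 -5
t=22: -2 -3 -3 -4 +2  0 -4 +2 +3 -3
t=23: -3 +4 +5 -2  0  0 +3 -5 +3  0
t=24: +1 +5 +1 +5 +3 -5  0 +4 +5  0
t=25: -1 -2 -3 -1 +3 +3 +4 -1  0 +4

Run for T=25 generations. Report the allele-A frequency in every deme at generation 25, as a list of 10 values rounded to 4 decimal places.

t=0: k=[91 91 91 91 0 0 0 0 0 0]
t=1: x=[91.0000 91.0000 91.0000 78.9956 11.7723 0.0000 0.0000 0.0000 0.0000 0.0000] k=[91 91 91 79 12 0 0 0 0 0]
t=2: x=[91.0000 91.0000 89.3962 71.5941 19.0652 1.5686 0.0000 0.0000 0.0000 0.0000] k=[91 91 91 72 16 0 0 0 0 0]
t=3: x=[91.0000 91.0000 88.4613 66.8927 21.1088 2.0914 0.0000 0.0000 0.0000 0.0000] k=[91 91 91 65 23 4 0 0 0 0]
t=4: x=[91.0000 91.0000 87.5270 62.5920 25.8859 5.9811 0.5286 0.0000 0.0000 0.0000] k=[91 91 91 62 22 9 0 0 0 0]
t=5: x=[91.0000 91.0000 87.1268 60.2280 25.4070 9.5677 1.1893 0.0000 0.0000 0.0000] k=[91 91 89 60 21 8 4 0 0 0]
t=6: x=[91.0000 90.7295 85.3422 58.3483 24.2799 9.2162 4.0638 0.5344 0.0000 0.0000] k=[91 91 90 57 26 8 0 0 0 0]
t=7: x=[91.0000 90.8647 85.7010 56.9017 27.5819 9.3467 1.0572 0.0000 0.0000 0.0000] k=[91 88 85 54 30 9 1 0 0 0]
t=8: x=[90.5896 87.8827 81.1143 54.5426 30.2764 10.7428 1.9412 0.1336 0.0000 0.0000] k=[88 84 84 50 26 9 0 0 0 0]
t=9: x=[87.3023 84.2771 79.2954 50.9227 26.8037 10.0900 1.1893 0.0000 0.0000 0.0000] k=[87 83 76 54 23 13 5 0 0 0]
t=10: x=[86.2545 82.3029 73.6577 52.4563 25.6265 13.3234 5.4746 0.6679 0.0000 0.0000] k=[90 78 77 47 21 18 4 3 0 0]
t=11: x=[88.3092 79.0233 72.8234 47.1375 23.8909 16.6458 5.7790 2.8138 0.4051 0.0000] k=[91 83 78 48 27 17 5 7 0 0]
t=12: x=[89.9059 83.1087 74.3702 48.7891 28.3203 16.8164 6.9252 5.9814 0.9450 0.0000] k=[85 78 75 52 25 16 8 4 0 0]
t=13: x=[83.7553 78.0866 71.9793 51.1031 27.2327 16.2042 8.6488 4.1062 0.5401 0.0000] k=[85 82 74 51 26 17 10 6 4 0]
t=14: x=[84.2985 81.0023 71.6235 50.3616 27.9711 17.3382 10.5434 6.4217 3.8793 0.5458] k=[87 77 75 53 25 13 6 3 7 0]
t=15: x=[85.4381 77.5927 71.9793 51.8448 26.9733 13.7149 6.6210 4.0139 5.7729 0.9550] k=[87 80 69 47 30 16 5 0 7 1]
t=16: x=[85.8462 79.0748 67.0762 47.2676 30.2764 16.4652 5.8703 1.6026 5.5041 1.8672] k=[90 81 71 44 29 18 7 7 10 4]
t=17: x=[88.7187 80.5073 68.3132 45.1769 29.4081 18.0808 8.5575 7.5783 9.1390 5.0059] k=[88 76 68 48 33 21 9 12 12 5]
t=18: x=[86.2126 76.0303 65.9312 48.2685 33.2714 21.0903 11.1105 11.8906 11.4670 6.1854] k=[83 81 65 50 34 22 12 15 12 6]
t=19: x=[82.3466 78.7659 64.6048 49.4901 34.3998 22.3540 13.8837 14.5521 12.0021 7.0926] k=[86 81 64 45 34 21 11 13 14 9]
t=20: x=[85.0720 79.0336 63.1986 45.6569 33.6209 21.4815 12.7404 13.1760 13.6571 10.0791] k=[84 79 67 46 32 21 13 18 16 13]
t=21: x=[82.9828 77.6442 65.3134 46.5271 32.2729 21.4815 14.8952 17.4739 16.3762 13.9568] k=[87 80 67 52 34 18 19 17 13 9]
t=22: x=[85.8462 78.8071 66.2351 51.2334 34.1401 20.2979 18.8564 17.1178 13.4311 9.9440] k=[84 76 63 47 36 20 15 19 16 7]
t=23: x=[82.5760 74.8291 62.0564 47.2676 35.2287 21.5216 16.3914 18.4907 15.7098 8.5402] k=[80 79 67 45 35 22 19 13 19 9]
t=24: x=[79.3591 77.1094 65.1818 46.1770 34.4896 23.3969 18.8564 14.8985 17.4520 10.7541] k=[80 82 66 51 37 18 19 19 22 11]
t=25: x=[79.7645 79.2602 65.6172 50.7523 36.2275 20.6891 19.1189 19.8117 20.7857 12.9630] k=[79 77 63 50 39 24 23 19 21 17]

[0.8681, 0.8462, 0.6923, 0.5495, 0.4286, 0.2637, 0.2527, 0.2088, 0.2308, 0.1868]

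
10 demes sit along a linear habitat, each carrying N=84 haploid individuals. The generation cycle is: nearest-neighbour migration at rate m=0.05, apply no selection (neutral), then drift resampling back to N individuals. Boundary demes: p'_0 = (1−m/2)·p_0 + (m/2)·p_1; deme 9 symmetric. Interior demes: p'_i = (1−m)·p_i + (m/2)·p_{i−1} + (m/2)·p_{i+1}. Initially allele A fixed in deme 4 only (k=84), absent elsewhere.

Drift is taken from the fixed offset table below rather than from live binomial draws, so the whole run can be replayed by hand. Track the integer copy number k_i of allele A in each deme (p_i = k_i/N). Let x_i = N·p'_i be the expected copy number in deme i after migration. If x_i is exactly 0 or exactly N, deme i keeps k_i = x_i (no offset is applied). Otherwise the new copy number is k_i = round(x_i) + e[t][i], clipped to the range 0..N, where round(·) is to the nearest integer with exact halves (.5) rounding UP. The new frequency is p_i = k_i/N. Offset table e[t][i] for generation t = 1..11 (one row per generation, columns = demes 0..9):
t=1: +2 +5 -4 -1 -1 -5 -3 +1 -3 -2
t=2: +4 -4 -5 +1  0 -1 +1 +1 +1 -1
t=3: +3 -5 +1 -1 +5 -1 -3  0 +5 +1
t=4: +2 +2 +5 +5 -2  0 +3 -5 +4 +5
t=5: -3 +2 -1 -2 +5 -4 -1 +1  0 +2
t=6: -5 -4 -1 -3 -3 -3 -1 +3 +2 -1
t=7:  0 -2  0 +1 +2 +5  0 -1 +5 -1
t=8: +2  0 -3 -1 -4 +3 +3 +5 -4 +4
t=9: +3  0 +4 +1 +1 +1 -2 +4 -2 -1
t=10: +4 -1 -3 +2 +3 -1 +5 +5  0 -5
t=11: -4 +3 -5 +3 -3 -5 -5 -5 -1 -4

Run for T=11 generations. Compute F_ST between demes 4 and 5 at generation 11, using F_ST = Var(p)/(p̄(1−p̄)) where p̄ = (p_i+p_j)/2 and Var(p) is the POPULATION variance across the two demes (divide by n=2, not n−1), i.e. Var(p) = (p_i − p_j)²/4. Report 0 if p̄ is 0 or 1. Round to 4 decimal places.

0.2795

t=0: k=[0 0 0 0 84 0 0 0 0 0]
t=1: x=[0.0000 0.0000 0.0000 2.1000 79.8000 2.1000 0.0000 0.0000 0.0000 0.0000] k=[0 0 0 1 79 0 0 0 0 0]
t=2: x=[0.0000 0.0000 0.0250 2.9250 75.0750 1.9750 0.0000 0.0000 0.0000 0.0000] k=[0 0 0 4 75 1 0 0 0 0]
t=3: x=[0.0000 0.0000 0.1000 5.6750 71.3750 2.8250 0.0250 0.0000 0.0000 0.0000] k=[0 0 1 5 76 2 0 0 0 0]
t=4: x=[0.0000 0.0250 1.0750 6.6750 72.3750 3.8000 0.0500 0.0000 0.0000 0.0000] k=[0 2 6 12 70 4 3 0 0 0]
t=5: x=[0.0500 2.0500 6.0500 13.3000 66.9000 5.6250 2.9500 0.0750 0.0000 0.0000] k=[0 4 5 11 72 2 2 1 0 0]
t=6: x=[0.1000 3.9250 5.1250 12.3750 68.7250 3.7500 1.9750 1.0000 0.0250 0.0000] k=[0 0 4 9 66 1 1 4 2 0]
t=7: x=[0.0000 0.1000 4.0250 10.3000 62.9500 2.6250 1.0750 3.8750 2.0000 0.0500] k=[0 0 4 11 65 8 1 3 7 0]
t=8: x=[0.0000 0.1000 4.0750 12.1750 62.2250 9.2500 1.2250 3.0500 6.7250 0.1750] k=[0 0 1 11 58 12 4 8 3 4]
t=9: x=[0.0000 0.0250 1.2250 11.9250 55.6750 12.9500 4.3000 7.7750 3.1500 3.9750] k=[0 0 5 13 57 14 2 12 1 3]
t=10: x=[0.0000 0.1250 5.0750 13.9000 54.8250 14.7750 2.5500 11.4750 1.3250 2.9500] k=[0 0 2 16 58 14 8 16 1 0]
t=11: x=[0.0000 0.0500 2.3000 16.7000 55.8500 14.9500 8.3500 15.4250 1.3500 0.0250] k=[0 3 0 20 53 10 3 10 0 0]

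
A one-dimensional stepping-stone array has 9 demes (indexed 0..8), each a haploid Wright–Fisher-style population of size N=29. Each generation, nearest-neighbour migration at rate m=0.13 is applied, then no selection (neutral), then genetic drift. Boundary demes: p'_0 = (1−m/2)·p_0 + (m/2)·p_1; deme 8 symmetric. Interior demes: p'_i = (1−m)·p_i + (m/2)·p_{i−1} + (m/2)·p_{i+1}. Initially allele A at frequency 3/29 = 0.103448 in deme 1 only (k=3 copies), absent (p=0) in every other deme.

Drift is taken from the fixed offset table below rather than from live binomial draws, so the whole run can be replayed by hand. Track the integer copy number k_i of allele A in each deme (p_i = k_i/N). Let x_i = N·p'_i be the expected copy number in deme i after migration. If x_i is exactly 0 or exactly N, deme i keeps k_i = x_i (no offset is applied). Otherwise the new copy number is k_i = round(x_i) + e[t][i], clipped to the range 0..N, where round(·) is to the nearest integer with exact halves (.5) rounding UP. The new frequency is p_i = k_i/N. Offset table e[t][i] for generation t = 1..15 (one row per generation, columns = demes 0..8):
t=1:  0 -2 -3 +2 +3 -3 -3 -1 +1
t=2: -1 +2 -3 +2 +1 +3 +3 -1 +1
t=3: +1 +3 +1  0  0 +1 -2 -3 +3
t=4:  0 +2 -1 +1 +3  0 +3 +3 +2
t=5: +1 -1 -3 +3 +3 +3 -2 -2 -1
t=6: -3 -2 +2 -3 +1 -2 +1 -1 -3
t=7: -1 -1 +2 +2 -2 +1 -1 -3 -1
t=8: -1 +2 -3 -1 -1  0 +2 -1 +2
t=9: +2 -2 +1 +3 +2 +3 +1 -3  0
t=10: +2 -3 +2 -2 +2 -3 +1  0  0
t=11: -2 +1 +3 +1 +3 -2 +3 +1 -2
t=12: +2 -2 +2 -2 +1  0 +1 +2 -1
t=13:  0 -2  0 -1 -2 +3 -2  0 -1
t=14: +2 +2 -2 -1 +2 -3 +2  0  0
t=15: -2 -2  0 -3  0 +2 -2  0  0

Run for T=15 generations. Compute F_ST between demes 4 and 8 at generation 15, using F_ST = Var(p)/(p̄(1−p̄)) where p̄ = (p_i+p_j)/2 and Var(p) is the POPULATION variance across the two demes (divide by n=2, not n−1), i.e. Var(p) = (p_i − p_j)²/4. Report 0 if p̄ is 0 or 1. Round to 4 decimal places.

t=0: k=[0 3 0 0 0 0 0 0 0]
t=1: x=[0.1950 2.6100 0.1950 0.0000 0.0000 0.0000 0.0000 0.0000 0.0000] k=[0 1 0 0 0 0 0 0 0]
t=2: x=[0.0650 0.8700 0.0650 0.0000 0.0000 0.0000 0.0000 0.0000 0.0000] k=[0 3 0 0 0 0 0 0 0]
t=3: x=[0.1950 2.6100 0.1950 0.0000 0.0000 0.0000 0.0000 0.0000 0.0000] k=[1 6 1 0 0 0 0 0 0]
t=4: x=[1.3250 5.3500 1.2600 0.0650 0.0000 0.0000 0.0000 0.0000 0.0000] k=[1 7 0 1 0 0 0 0 0]
t=5: x=[1.3900 6.1550 0.5200 0.8700 0.0650 0.0000 0.0000 0.0000 0.0000] k=[2 5 0 4 3 0 0 0 0]
t=6: x=[2.1950 4.4800 0.5850 3.6750 2.8700 0.1950 0.0000 0.0000 0.0000] k=[0 2 3 1 4 0 0 0 0]
t=7: x=[0.1300 1.9350 2.8050 1.3250 3.5450 0.2600 0.0000 0.0000 0.0000] k=[0 1 5 3 2 1 0 0 0]
t=8: x=[0.0650 1.1950 4.6100 3.0650 2.0000 1.0000 0.0650 0.0000 0.0000] k=[0 3 2 2 1 1 2 0 0]
t=9: x=[0.1950 2.7400 2.0650 1.9350 1.0650 1.0650 1.8050 0.1300 0.0000] k=[2 1 3 5 3 4 3 0 0]
t=10: x=[1.9350 1.1950 3.0000 4.7400 3.1950 3.8700 2.8700 0.1950 0.0000] k=[4 0 5 3 5 1 4 0 0]
t=11: x=[3.7400 0.5850 4.5450 3.2600 4.6100 1.4550 3.5450 0.2600 0.0000] k=[2 2 8 4 8 0 7 1 0]
t=12: x=[2.0000 2.3900 7.3500 4.5200 7.2200 0.9750 6.1550 1.3250 0.0650] k=[4 0 9 3 8 1 7 3 0]
t=13: x=[3.7400 0.8450 8.0250 3.7150 7.2200 1.8450 6.3500 3.0650 0.1950] k=[4 0 8 3 5 5 4 3 0]
t=14: x=[3.7400 0.7800 7.1550 3.4550 4.8700 4.9350 4.0000 2.8700 0.1950] k=[6 3 5 2 7 2 6 3 0]
t=15: x=[5.8050 3.3250 4.6750 2.5200 6.3500 2.5850 5.5450 3.0000 0.1950] k=[4 1 5 0 6 5 4 3 0]

0.1154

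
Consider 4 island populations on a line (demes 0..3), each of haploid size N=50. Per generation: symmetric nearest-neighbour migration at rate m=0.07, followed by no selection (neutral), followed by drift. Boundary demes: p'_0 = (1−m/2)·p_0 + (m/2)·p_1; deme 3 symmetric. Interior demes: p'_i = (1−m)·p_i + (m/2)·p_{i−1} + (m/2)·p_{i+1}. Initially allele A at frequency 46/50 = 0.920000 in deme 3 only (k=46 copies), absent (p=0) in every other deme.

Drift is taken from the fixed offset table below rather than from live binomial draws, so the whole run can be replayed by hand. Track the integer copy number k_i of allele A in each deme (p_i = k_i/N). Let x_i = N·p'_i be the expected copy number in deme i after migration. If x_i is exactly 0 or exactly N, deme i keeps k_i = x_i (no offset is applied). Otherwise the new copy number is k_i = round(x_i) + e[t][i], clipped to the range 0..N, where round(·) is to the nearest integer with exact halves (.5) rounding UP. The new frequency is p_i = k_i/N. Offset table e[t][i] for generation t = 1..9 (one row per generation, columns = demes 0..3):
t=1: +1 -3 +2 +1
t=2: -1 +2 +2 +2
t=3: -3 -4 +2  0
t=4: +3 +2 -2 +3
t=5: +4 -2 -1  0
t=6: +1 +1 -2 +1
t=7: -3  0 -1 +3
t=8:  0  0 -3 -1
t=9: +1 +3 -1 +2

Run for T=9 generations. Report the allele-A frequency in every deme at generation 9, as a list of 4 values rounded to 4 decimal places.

[0.0600, 0.0800, 0.1200, 0.9400]

t=0: k=[0 0 0 46]
t=1: x=[0.0000 0.0000 1.6100 44.3900] k=[0 0 4 45]
t=2: x=[0.0000 0.1400 5.2950 43.5650] k=[0 2 7 46]
t=3: x=[0.0700 2.1050 8.1900 44.6350] k=[0 0 10 45]
t=4: x=[0.0000 0.3500 10.8750 43.7750] k=[0 2 9 47]
t=5: x=[0.0700 2.1750 10.0850 45.6700] k=[4 0 9 46]
t=6: x=[3.8600 0.4550 9.9800 44.7050] k=[5 1 8 46]
t=7: x=[4.8600 1.3850 9.0850 44.6700] k=[2 1 8 48]
t=8: x=[1.9650 1.2800 9.1550 46.6000] k=[2 1 6 46]
t=9: x=[1.9650 1.2100 7.2250 44.6000] k=[3 4 6 47]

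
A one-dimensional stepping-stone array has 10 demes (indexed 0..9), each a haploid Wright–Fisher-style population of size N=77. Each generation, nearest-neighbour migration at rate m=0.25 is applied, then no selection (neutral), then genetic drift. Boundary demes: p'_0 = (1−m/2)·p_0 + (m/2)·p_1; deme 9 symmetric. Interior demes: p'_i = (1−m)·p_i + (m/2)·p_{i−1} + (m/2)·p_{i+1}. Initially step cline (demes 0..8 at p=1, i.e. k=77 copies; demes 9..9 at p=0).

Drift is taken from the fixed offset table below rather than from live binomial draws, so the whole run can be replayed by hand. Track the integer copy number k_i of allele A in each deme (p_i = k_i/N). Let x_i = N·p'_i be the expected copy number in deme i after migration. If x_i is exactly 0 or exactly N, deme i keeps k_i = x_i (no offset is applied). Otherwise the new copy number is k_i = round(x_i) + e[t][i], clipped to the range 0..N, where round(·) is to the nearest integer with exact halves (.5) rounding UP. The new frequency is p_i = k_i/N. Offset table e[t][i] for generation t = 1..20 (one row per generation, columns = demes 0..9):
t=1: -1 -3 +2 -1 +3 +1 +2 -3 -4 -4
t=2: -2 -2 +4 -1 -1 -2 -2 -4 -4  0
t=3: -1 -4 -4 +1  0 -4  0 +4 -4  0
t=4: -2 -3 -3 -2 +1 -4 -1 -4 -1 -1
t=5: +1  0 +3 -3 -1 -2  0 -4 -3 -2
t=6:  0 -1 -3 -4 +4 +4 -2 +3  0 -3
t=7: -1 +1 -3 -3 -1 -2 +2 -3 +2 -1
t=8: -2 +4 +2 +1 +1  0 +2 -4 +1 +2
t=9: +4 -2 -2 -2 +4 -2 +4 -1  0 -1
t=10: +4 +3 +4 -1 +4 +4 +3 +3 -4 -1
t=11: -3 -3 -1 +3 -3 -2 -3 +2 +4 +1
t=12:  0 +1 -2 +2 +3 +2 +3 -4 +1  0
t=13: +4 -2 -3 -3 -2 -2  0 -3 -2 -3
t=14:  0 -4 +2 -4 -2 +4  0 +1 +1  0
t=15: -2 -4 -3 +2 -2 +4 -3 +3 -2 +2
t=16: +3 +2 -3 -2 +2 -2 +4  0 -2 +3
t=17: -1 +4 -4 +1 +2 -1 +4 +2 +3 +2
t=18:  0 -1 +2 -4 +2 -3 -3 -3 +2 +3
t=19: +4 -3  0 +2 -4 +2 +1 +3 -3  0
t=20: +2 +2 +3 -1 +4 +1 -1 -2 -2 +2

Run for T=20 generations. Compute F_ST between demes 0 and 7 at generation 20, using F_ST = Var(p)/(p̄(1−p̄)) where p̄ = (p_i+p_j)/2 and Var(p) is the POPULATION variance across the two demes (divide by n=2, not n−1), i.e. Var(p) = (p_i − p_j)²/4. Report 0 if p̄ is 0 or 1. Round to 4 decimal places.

t=0: k=[77 77 77 77 77 77 77 77 77 0]
t=1: x=[77.0000 77.0000 77.0000 77.0000 77.0000 77.0000 77.0000 77.0000 67.3750 9.6250] k=[77 77 77 77 77 77 77 77 63 6]
t=2: x=[77.0000 77.0000 77.0000 77.0000 77.0000 77.0000 77.0000 75.2500 57.6250 13.1250] k=[77 77 77 77 77 77 77 71 54 13]
t=3: x=[77.0000 77.0000 77.0000 77.0000 77.0000 77.0000 76.2500 69.6250 51.0000 18.1250] k=[77 77 77 77 77 77 76 74 47 18]
t=4: x=[77.0000 77.0000 77.0000 77.0000 77.0000 76.8750 75.8750 70.8750 46.7500 21.6250] k=[77 77 77 77 77 73 75 67 46 21]
t=5: x=[77.0000 77.0000 77.0000 77.0000 76.5000 73.7500 73.7500 65.3750 45.5000 24.1250] k=[77 77 77 77 76 72 74 61 43 22]
t=6: x=[77.0000 77.0000 77.0000 76.8750 75.6250 72.7500 72.1250 60.3750 42.6250 24.6250] k=[77 77 77 73 77 77 70 63 43 22]
t=7: x=[77.0000 77.0000 76.5000 74.0000 76.5000 76.1250 70.0000 61.3750 42.8750 24.6250] k=[77 77 74 71 76 74 72 58 45 24]
t=8: x=[77.0000 76.6250 74.0000 72.0000 75.1250 74.0000 70.5000 58.1250 44.0000 26.6250] k=[77 77 76 73 76 74 73 54 45 29]
t=9: x=[77.0000 76.8750 75.7500 73.7500 75.3750 74.1250 70.7500 55.2500 44.1250 31.0000] k=[77 75 74 72 77 72 75 54 44 30]
t=10: x=[76.7500 75.1250 73.8750 72.8750 75.7500 73.0000 72.0000 55.3750 43.5000 31.7500] k=[77 77 77 72 77 77 75 58 40 31]
t=11: x=[77.0000 77.0000 76.3750 73.2500 76.3750 76.7500 73.1250 57.8750 41.1250 32.1250] k=[77 77 75 76 73 75 70 60 45 33]
t=12: x=[77.0000 76.7500 75.3750 75.5000 73.6250 74.1250 69.3750 59.3750 45.3750 34.5000] k=[77 77 73 77 77 76 72 55 46 35]
t=13: x=[77.0000 76.5000 74.0000 76.5000 76.8750 75.6250 70.3750 56.0000 45.7500 36.3750] k=[77 75 71 74 75 74 70 53 44 33]
t=14: x=[76.7500 74.7500 71.8750 73.7500 74.7500 73.6250 68.3750 54.0000 43.7500 34.3750] k=[77 71 74 70 73 77 68 55 45 34]
t=15: x=[76.2500 72.1250 73.1250 70.8750 73.1250 75.3750 67.5000 55.3750 44.8750 35.3750] k=[74 68 70 73 71 77 65 58 43 37]
t=16: x=[73.2500 69.0000 70.1250 72.3750 72.0000 74.7500 65.6250 57.0000 44.1250 37.7500] k=[76 71 67 70 74 73 70 57 42 41]
t=17: x=[75.3750 71.1250 67.8750 70.1250 73.3750 72.7500 68.7500 56.7500 43.7500 41.1250] k=[74 75 64 71 75 72 73 59 47 43]
t=18: x=[74.1250 73.5000 66.2500 70.6250 74.1250 72.5000 71.1250 59.2500 48.0000 43.5000] k=[74 73 68 67 76 70 68 56 50 47]
t=19: x=[73.8750 72.5000 68.5000 68.2500 74.1250 70.5000 66.7500 56.7500 50.3750 47.3750] k=[77 70 69 70 70 73 68 60 47 47]
t=20: x=[76.1250 70.7500 69.2500 69.8750 70.3750 72.0000 67.6250 59.3750 48.6250 47.0000] k=[77 73 72 69 74 73 67 57 47 49]

0.1493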